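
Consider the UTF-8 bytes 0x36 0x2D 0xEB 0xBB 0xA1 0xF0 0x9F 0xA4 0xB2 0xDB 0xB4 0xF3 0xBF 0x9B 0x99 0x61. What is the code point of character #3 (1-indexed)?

Offset 0: leading byte 0x36 = 00110110 → 1-byte char #1 = 36.
Offset 1: leading byte 0x2D = 00101101 → 1-byte char #2 = 2D.
Offset 2: leading byte 0xEB = 11101011 → 3-byte char #3 = EB BB A1.
Leading byte 0xEB = 11101011 matches 1110xxxx → 3-byte sequence.
Byte 1: 0xEB = 11101011, payload 1011 (4 bits).
Byte 2: 0xBB = 10111011 (10xxxxxx ✓), payload 111011.
Byte 3: 0xA1 = 10100001 (10xxxxxx ✓), payload 100001.
Concatenate: 1011111011100001 = 0xBEE1 (16 bits → U+BEE1).

U+BEE1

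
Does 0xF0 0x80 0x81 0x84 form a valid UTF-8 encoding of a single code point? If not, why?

invalid (overlong encoding)

Leading byte 0xF0 = 11110000 → 4-byte form.
Continuation bytes all match 10xxxxxx. Payload decodes to 0x44.
But 0x44 < 0x10000, the minimum for a 4-byte sequence — this is an overlong encoding.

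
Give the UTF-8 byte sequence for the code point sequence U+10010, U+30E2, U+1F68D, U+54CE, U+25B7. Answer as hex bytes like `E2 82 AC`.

U+10010: 4-byte form → F0 90 80 90.
U+30E2: 3-byte form → E3 83 A2.
U+1F68D: 4-byte form → F0 9F 9A 8D.
U+54CE: 3-byte form → E5 93 8E.
U+25B7: 3-byte form → E2 96 B7.
Concatenated (17 bytes): F0 90 80 90 E3 83 A2 F0 9F 9A 8D E5 93 8E E2 96 B7.

F0 90 80 90 E3 83 A2 F0 9F 9A 8D E5 93 8E E2 96 B7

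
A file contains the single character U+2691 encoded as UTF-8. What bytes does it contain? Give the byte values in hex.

E2 9A 91

U+2691 = 0x2691 = 9873 decimal. In range U+0800–U+FFFF → 3-byte form: 1110xxxx 10xxxxxx 10xxxxxx.
Binary (16 bits): 0010011010010001.
Split 4+6+6: 0010 | 011010 | 010001.
Byte 1: 11100010 = 0xE2.
Byte 2: 10011010 = 0x9A.
Byte 3: 10010001 = 0x91.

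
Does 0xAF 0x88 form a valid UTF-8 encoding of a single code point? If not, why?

invalid (continuation byte with no leading byte)

Byte 0xAF = 10101111 has the form 10xxxxxx — a continuation byte — but there is no preceding leading byte.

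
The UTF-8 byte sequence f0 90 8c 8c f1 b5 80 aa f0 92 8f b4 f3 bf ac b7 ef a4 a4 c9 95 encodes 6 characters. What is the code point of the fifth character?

Offset 0: leading byte 0xF0 = 11110000 → 4-byte char #1 = F0 90 8C 8C.
Offset 4: leading byte 0xF1 = 11110001 → 4-byte char #2 = F1 B5 80 AA.
Offset 8: leading byte 0xF0 = 11110000 → 4-byte char #3 = F0 92 8F B4.
Offset 12: leading byte 0xF3 = 11110011 → 4-byte char #4 = F3 BF AC B7.
Offset 16: leading byte 0xEF = 11101111 → 3-byte char #5 = EF A4 A4.
Leading byte 0xEF = 11101111 matches 1110xxxx → 3-byte sequence.
Byte 1: 0xEF = 11101111, payload 1111 (4 bits).
Byte 2: 0xA4 = 10100100 (10xxxxxx ✓), payload 100100.
Byte 3: 0xA4 = 10100100 (10xxxxxx ✓), payload 100100.
Concatenate: 1111100100100100 = 0xF924 (16 bits → U+F924).

U+F924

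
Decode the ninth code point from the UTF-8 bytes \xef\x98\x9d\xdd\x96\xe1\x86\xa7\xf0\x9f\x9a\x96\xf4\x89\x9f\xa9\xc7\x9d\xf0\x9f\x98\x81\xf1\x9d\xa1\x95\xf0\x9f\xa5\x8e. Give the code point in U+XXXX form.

Offset 0: leading byte 0xEF = 11101111 → 3-byte char #1 = EF 98 9D.
Offset 3: leading byte 0xDD = 11011101 → 2-byte char #2 = DD 96.
Offset 5: leading byte 0xE1 = 11100001 → 3-byte char #3 = E1 86 A7.
Offset 8: leading byte 0xF0 = 11110000 → 4-byte char #4 = F0 9F 9A 96.
Offset 12: leading byte 0xF4 = 11110100 → 4-byte char #5 = F4 89 9F A9.
Offset 16: leading byte 0xC7 = 11000111 → 2-byte char #6 = C7 9D.
Offset 18: leading byte 0xF0 = 11110000 → 4-byte char #7 = F0 9F 98 81.
Offset 22: leading byte 0xF1 = 11110001 → 4-byte char #8 = F1 9D A1 95.
Offset 26: leading byte 0xF0 = 11110000 → 4-byte char #9 = F0 9F A5 8E.
Leading byte 0xF0 = 11110000 matches 11110xxx → 4-byte sequence.
Byte 1: 0xF0 = 11110000, payload 000 (3 bits).
Byte 2: 0x9F = 10011111 (10xxxxxx ✓), payload 011111.
Byte 3: 0xA5 = 10100101 (10xxxxxx ✓), payload 100101.
Byte 4: 0x8E = 10001110 (10xxxxxx ✓), payload 001110.
Concatenate: 000011111100101001110 = 0x1F94E (21 bits → U+1F94E).

U+1F94E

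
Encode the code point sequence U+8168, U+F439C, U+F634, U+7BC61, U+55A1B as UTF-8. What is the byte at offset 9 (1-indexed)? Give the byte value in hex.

1-indexed offset 9 is 0-indexed offset 8.
U+8168 → 3-byte form E8 85 A8 at offsets 0–2.
U+F439C → 4-byte form F3 B4 8E 9C at offsets 3–6.
U+F634 → 3-byte form EF 98 B4 at offsets 7–9.
Offset 8 falls in char 3's range; it's byte 2 of EF 98 B4 = 0x98.

0x98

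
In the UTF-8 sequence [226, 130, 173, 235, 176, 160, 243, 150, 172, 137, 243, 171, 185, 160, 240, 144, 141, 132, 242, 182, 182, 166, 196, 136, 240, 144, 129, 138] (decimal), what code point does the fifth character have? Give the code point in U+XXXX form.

Offset 0: leading byte 0xE2 = 11100010 → 3-byte char #1 = E2 82 AD.
Offset 3: leading byte 0xEB = 11101011 → 3-byte char #2 = EB B0 A0.
Offset 6: leading byte 0xF3 = 11110011 → 4-byte char #3 = F3 96 AC 89.
Offset 10: leading byte 0xF3 = 11110011 → 4-byte char #4 = F3 AB B9 A0.
Offset 14: leading byte 0xF0 = 11110000 → 4-byte char #5 = F0 90 8D 84.
Leading byte 0xF0 = 11110000 matches 11110xxx → 4-byte sequence.
Byte 1: 0xF0 = 11110000, payload 000 (3 bits).
Byte 2: 0x90 = 10010000 (10xxxxxx ✓), payload 010000.
Byte 3: 0x8D = 10001101 (10xxxxxx ✓), payload 001101.
Byte 4: 0x84 = 10000100 (10xxxxxx ✓), payload 000100.
Concatenate: 000010000001101000100 = 0x10344 (21 bits → U+10344).

U+10344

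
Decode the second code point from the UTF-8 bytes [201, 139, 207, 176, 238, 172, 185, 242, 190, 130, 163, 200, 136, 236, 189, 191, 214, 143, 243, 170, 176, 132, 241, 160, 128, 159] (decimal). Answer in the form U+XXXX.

U+03F0

Offset 0: leading byte 0xC9 = 11001001 → 2-byte char #1 = C9 8B.
Offset 2: leading byte 0xCF = 11001111 → 2-byte char #2 = CF B0.
Leading byte 0xCF = 11001111 matches 110xxxxx → 2-byte sequence.
Byte 1: 0xCF = 11001111, payload 01111 (5 bits).
Byte 2: 0xB0 = 10110000 (10xxxxxx ✓), payload 110000.
Concatenate: 01111110000 = 0x3F0 (11 bits → U+03F0).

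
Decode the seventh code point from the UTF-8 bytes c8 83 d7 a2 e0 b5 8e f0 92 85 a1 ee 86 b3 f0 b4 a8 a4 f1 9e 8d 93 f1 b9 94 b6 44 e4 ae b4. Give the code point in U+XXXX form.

Offset 0: leading byte 0xC8 = 11001000 → 2-byte char #1 = C8 83.
Offset 2: leading byte 0xD7 = 11010111 → 2-byte char #2 = D7 A2.
Offset 4: leading byte 0xE0 = 11100000 → 3-byte char #3 = E0 B5 8E.
Offset 7: leading byte 0xF0 = 11110000 → 4-byte char #4 = F0 92 85 A1.
Offset 11: leading byte 0xEE = 11101110 → 3-byte char #5 = EE 86 B3.
Offset 14: leading byte 0xF0 = 11110000 → 4-byte char #6 = F0 B4 A8 A4.
Offset 18: leading byte 0xF1 = 11110001 → 4-byte char #7 = F1 9E 8D 93.
Leading byte 0xF1 = 11110001 matches 11110xxx → 4-byte sequence.
Byte 1: 0xF1 = 11110001, payload 001 (3 bits).
Byte 2: 0x9E = 10011110 (10xxxxxx ✓), payload 011110.
Byte 3: 0x8D = 10001101 (10xxxxxx ✓), payload 001101.
Byte 4: 0x93 = 10010011 (10xxxxxx ✓), payload 010011.
Concatenate: 001011110001101010011 = 0x5E353 (21 bits → U+5E353).

U+5E353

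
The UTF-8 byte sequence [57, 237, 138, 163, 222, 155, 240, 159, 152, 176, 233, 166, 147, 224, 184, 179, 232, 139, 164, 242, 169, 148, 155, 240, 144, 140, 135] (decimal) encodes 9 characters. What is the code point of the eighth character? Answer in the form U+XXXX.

Offset 0: leading byte 0x39 = 00111001 → 1-byte char #1 = 39.
Offset 1: leading byte 0xED = 11101101 → 3-byte char #2 = ED 8A A3.
Offset 4: leading byte 0xDE = 11011110 → 2-byte char #3 = DE 9B.
Offset 6: leading byte 0xF0 = 11110000 → 4-byte char #4 = F0 9F 98 B0.
Offset 10: leading byte 0xE9 = 11101001 → 3-byte char #5 = E9 A6 93.
Offset 13: leading byte 0xE0 = 11100000 → 3-byte char #6 = E0 B8 B3.
Offset 16: leading byte 0xE8 = 11101000 → 3-byte char #7 = E8 8B A4.
Offset 19: leading byte 0xF2 = 11110010 → 4-byte char #8 = F2 A9 94 9B.
Leading byte 0xF2 = 11110010 matches 11110xxx → 4-byte sequence.
Byte 1: 0xF2 = 11110010, payload 010 (3 bits).
Byte 2: 0xA9 = 10101001 (10xxxxxx ✓), payload 101001.
Byte 3: 0x94 = 10010100 (10xxxxxx ✓), payload 010100.
Byte 4: 0x9B = 10011011 (10xxxxxx ✓), payload 011011.
Concatenate: 010101001010100011011 = 0xA951B (21 bits → U+A951B).

U+A951B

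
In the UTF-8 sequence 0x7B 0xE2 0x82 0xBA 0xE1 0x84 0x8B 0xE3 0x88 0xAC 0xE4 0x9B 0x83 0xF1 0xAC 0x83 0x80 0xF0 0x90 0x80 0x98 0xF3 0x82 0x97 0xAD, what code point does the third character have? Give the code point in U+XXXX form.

Offset 0: leading byte 0x7B = 01111011 → 1-byte char #1 = 7B.
Offset 1: leading byte 0xE2 = 11100010 → 3-byte char #2 = E2 82 BA.
Offset 4: leading byte 0xE1 = 11100001 → 3-byte char #3 = E1 84 8B.
Leading byte 0xE1 = 11100001 matches 1110xxxx → 3-byte sequence.
Byte 1: 0xE1 = 11100001, payload 0001 (4 bits).
Byte 2: 0x84 = 10000100 (10xxxxxx ✓), payload 000100.
Byte 3: 0x8B = 10001011 (10xxxxxx ✓), payload 001011.
Concatenate: 0001000100001011 = 0x110B (16 bits → U+110B).

U+110B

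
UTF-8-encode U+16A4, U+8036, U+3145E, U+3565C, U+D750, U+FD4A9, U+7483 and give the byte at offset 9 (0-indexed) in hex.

U+16A4 → 3-byte form E1 9A A4 at offsets 0–2.
U+8036 → 3-byte form E8 80 B6 at offsets 3–5.
U+3145E → 4-byte form F0 B1 91 9E at offsets 6–9.
Offset 9 falls in char 3's range; it's byte 4 of F0 B1 91 9E = 0x9E.

0x9E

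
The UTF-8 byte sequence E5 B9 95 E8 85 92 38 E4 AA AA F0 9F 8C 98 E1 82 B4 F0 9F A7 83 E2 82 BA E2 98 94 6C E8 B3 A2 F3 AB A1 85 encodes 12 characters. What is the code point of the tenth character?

U+006C

Offset 0: leading byte 0xE5 = 11100101 → 3-byte char #1 = E5 B9 95.
Offset 3: leading byte 0xE8 = 11101000 → 3-byte char #2 = E8 85 92.
Offset 6: leading byte 0x38 = 00111000 → 1-byte char #3 = 38.
Offset 7: leading byte 0xE4 = 11100100 → 3-byte char #4 = E4 AA AA.
Offset 10: leading byte 0xF0 = 11110000 → 4-byte char #5 = F0 9F 8C 98.
Offset 14: leading byte 0xE1 = 11100001 → 3-byte char #6 = E1 82 B4.
Offset 17: leading byte 0xF0 = 11110000 → 4-byte char #7 = F0 9F A7 83.
Offset 21: leading byte 0xE2 = 11100010 → 3-byte char #8 = E2 82 BA.
Offset 24: leading byte 0xE2 = 11100010 → 3-byte char #9 = E2 98 94.
Offset 27: leading byte 0x6C = 01101100 → 1-byte char #10 = 6C.
Leading byte 0x6C = 01101100 matches 0xxxxxxx → 1-byte sequence.
Byte 1: 0x6C = 01101100, payload 1101100 (7 bits).
Concatenate: 1101100 = 0x6C (7 bits → U+006C).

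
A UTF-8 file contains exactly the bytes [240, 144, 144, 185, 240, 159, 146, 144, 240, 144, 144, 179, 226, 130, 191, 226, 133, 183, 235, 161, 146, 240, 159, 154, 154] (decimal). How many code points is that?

7

Byte at offset 0: 0xF0 = 11110000 → 4-byte char (#1). Advance 4.
Byte at offset 4: 0xF0 = 11110000 → 4-byte char (#2). Advance 4.
Byte at offset 8: 0xF0 = 11110000 → 4-byte char (#3). Advance 4.
Byte at offset 12: 0xE2 = 11100010 → 3-byte char (#4). Advance 3.
Byte at offset 15: 0xE2 = 11100010 → 3-byte char (#5). Advance 3.
Byte at offset 18: 0xEB = 11101011 → 3-byte char (#6). Advance 3.
Byte at offset 21: 0xF0 = 11110000 → 4-byte char (#7). Advance 4.
Reached end at offset 25 after 7 code points.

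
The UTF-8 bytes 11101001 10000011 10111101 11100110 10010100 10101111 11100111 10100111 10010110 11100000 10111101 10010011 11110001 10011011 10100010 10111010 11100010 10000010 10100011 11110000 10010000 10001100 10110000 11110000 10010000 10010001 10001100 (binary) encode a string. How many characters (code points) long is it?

8

Byte at offset 0: 0xE9 = 11101001 → 3-byte char (#1). Advance 3.
Byte at offset 3: 0xE6 = 11100110 → 3-byte char (#2). Advance 3.
Byte at offset 6: 0xE7 = 11100111 → 3-byte char (#3). Advance 3.
Byte at offset 9: 0xE0 = 11100000 → 3-byte char (#4). Advance 3.
Byte at offset 12: 0xF1 = 11110001 → 4-byte char (#5). Advance 4.
Byte at offset 16: 0xE2 = 11100010 → 3-byte char (#6). Advance 3.
Byte at offset 19: 0xF0 = 11110000 → 4-byte char (#7). Advance 4.
Byte at offset 23: 0xF0 = 11110000 → 4-byte char (#8). Advance 4.
Reached end at offset 27 after 8 code points.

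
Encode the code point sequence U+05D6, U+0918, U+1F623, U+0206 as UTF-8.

D7 96 E0 A4 98 F0 9F 98 A3 C8 86

U+05D6: 2-byte form → D7 96.
U+0918: 3-byte form → E0 A4 98.
U+1F623: 4-byte form → F0 9F 98 A3.
U+0206: 2-byte form → C8 86.
Concatenated (11 bytes): D7 96 E0 A4 98 F0 9F 98 A3 C8 86.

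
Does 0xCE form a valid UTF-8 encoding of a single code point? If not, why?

invalid (sequence truncated)

Leading byte 0xCE = 11001110 → 2-byte form, but only 1 byte is present.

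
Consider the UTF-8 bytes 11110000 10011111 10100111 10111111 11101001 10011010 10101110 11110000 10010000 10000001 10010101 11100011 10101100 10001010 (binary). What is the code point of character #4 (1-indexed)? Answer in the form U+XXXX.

U+3B0A

Offset 0: leading byte 0xF0 = 11110000 → 4-byte char #1 = F0 9F A7 BF.
Offset 4: leading byte 0xE9 = 11101001 → 3-byte char #2 = E9 9A AE.
Offset 7: leading byte 0xF0 = 11110000 → 4-byte char #3 = F0 90 81 95.
Offset 11: leading byte 0xE3 = 11100011 → 3-byte char #4 = E3 AC 8A.
Leading byte 0xE3 = 11100011 matches 1110xxxx → 3-byte sequence.
Byte 1: 0xE3 = 11100011, payload 0011 (4 bits).
Byte 2: 0xAC = 10101100 (10xxxxxx ✓), payload 101100.
Byte 3: 0x8A = 10001010 (10xxxxxx ✓), payload 001010.
Concatenate: 0011101100001010 = 0x3B0A (16 bits → U+3B0A).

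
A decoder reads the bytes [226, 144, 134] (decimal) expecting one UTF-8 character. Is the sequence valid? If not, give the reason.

valid

Leading byte 0xE2 = 11100010 → 3-byte form.
Continuation bytes 0x90=10010000, 0x86=10000110 all match 10xxxxxx.
Decoded value 0x2406 is ≥ 0x800 (shortest form) and not a surrogate.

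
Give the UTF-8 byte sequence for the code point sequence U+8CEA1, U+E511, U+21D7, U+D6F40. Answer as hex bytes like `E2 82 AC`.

U+8CEA1: 4-byte form → F2 8C BA A1.
U+E511: 3-byte form → EE 94 91.
U+21D7: 3-byte form → E2 87 97.
U+D6F40: 4-byte form → F3 96 BD 80.
Concatenated (14 bytes): F2 8C BA A1 EE 94 91 E2 87 97 F3 96 BD 80.

F2 8C BA A1 EE 94 91 E2 87 97 F3 96 BD 80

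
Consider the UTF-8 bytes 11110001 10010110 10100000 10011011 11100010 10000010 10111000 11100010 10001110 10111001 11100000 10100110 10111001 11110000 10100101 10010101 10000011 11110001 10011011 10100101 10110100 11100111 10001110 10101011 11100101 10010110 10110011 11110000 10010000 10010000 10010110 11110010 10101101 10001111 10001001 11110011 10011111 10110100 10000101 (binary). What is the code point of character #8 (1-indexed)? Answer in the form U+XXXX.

U+55B3

Offset 0: leading byte 0xF1 = 11110001 → 4-byte char #1 = F1 96 A0 9B.
Offset 4: leading byte 0xE2 = 11100010 → 3-byte char #2 = E2 82 B8.
Offset 7: leading byte 0xE2 = 11100010 → 3-byte char #3 = E2 8E B9.
Offset 10: leading byte 0xE0 = 11100000 → 3-byte char #4 = E0 A6 B9.
Offset 13: leading byte 0xF0 = 11110000 → 4-byte char #5 = F0 A5 95 83.
Offset 17: leading byte 0xF1 = 11110001 → 4-byte char #6 = F1 9B A5 B4.
Offset 21: leading byte 0xE7 = 11100111 → 3-byte char #7 = E7 8E AB.
Offset 24: leading byte 0xE5 = 11100101 → 3-byte char #8 = E5 96 B3.
Leading byte 0xE5 = 11100101 matches 1110xxxx → 3-byte sequence.
Byte 1: 0xE5 = 11100101, payload 0101 (4 bits).
Byte 2: 0x96 = 10010110 (10xxxxxx ✓), payload 010110.
Byte 3: 0xB3 = 10110011 (10xxxxxx ✓), payload 110011.
Concatenate: 0101010110110011 = 0x55B3 (16 bits → U+55B3).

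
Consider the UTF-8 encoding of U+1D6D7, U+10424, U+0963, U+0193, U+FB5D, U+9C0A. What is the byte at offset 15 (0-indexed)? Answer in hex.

U+1D6D7 → 4-byte form F0 9D 9B 97 at offsets 0–3.
U+10424 → 4-byte form F0 90 90 A4 at offsets 4–7.
U+0963 → 3-byte form E0 A5 A3 at offsets 8–10.
U+0193 → 2-byte form C6 93 at offsets 11–12.
U+FB5D → 3-byte form EF AD 9D at offsets 13–15.
Offset 15 falls in char 5's range; it's byte 3 of EF AD 9D = 0x9D.

0x9D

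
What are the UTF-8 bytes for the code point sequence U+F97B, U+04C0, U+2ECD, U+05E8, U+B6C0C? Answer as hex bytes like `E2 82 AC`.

EF A5 BB D3 80 E2 BB 8D D7 A8 F2 B6 B0 8C

U+F97B: 3-byte form → EF A5 BB.
U+04C0: 2-byte form → D3 80.
U+2ECD: 3-byte form → E2 BB 8D.
U+05E8: 2-byte form → D7 A8.
U+B6C0C: 4-byte form → F2 B6 B0 8C.
Concatenated (14 bytes): EF A5 BB D3 80 E2 BB 8D D7 A8 F2 B6 B0 8C.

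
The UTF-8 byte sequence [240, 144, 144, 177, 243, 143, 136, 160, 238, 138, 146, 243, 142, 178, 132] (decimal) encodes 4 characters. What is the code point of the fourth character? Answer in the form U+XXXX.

U+CEC84

Offset 0: leading byte 0xF0 = 11110000 → 4-byte char #1 = F0 90 90 B1.
Offset 4: leading byte 0xF3 = 11110011 → 4-byte char #2 = F3 8F 88 A0.
Offset 8: leading byte 0xEE = 11101110 → 3-byte char #3 = EE 8A 92.
Offset 11: leading byte 0xF3 = 11110011 → 4-byte char #4 = F3 8E B2 84.
Leading byte 0xF3 = 11110011 matches 11110xxx → 4-byte sequence.
Byte 1: 0xF3 = 11110011, payload 011 (3 bits).
Byte 2: 0x8E = 10001110 (10xxxxxx ✓), payload 001110.
Byte 3: 0xB2 = 10110010 (10xxxxxx ✓), payload 110010.
Byte 4: 0x84 = 10000100 (10xxxxxx ✓), payload 000100.
Concatenate: 011001110110010000100 = 0xCEC84 (21 bits → U+CEC84).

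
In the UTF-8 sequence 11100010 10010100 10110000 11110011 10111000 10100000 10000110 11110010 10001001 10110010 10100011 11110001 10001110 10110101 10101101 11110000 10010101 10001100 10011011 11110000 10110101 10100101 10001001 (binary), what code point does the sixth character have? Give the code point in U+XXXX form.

Offset 0: leading byte 0xE2 = 11100010 → 3-byte char #1 = E2 94 B0.
Offset 3: leading byte 0xF3 = 11110011 → 4-byte char #2 = F3 B8 A0 86.
Offset 7: leading byte 0xF2 = 11110010 → 4-byte char #3 = F2 89 B2 A3.
Offset 11: leading byte 0xF1 = 11110001 → 4-byte char #4 = F1 8E B5 AD.
Offset 15: leading byte 0xF0 = 11110000 → 4-byte char #5 = F0 95 8C 9B.
Offset 19: leading byte 0xF0 = 11110000 → 4-byte char #6 = F0 B5 A5 89.
Leading byte 0xF0 = 11110000 matches 11110xxx → 4-byte sequence.
Byte 1: 0xF0 = 11110000, payload 000 (3 bits).
Byte 2: 0xB5 = 10110101 (10xxxxxx ✓), payload 110101.
Byte 3: 0xA5 = 10100101 (10xxxxxx ✓), payload 100101.
Byte 4: 0x89 = 10001001 (10xxxxxx ✓), payload 001001.
Concatenate: 000110101100101001001 = 0x35949 (21 bits → U+35949).

U+35949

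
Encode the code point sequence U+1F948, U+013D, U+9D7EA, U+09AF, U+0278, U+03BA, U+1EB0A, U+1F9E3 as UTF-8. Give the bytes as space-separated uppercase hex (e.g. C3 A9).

U+1F948: 4-byte form → F0 9F A5 88.
U+013D: 2-byte form → C4 BD.
U+9D7EA: 4-byte form → F2 9D 9F AA.
U+09AF: 3-byte form → E0 A6 AF.
U+0278: 2-byte form → C9 B8.
U+03BA: 2-byte form → CE BA.
U+1EB0A: 4-byte form → F0 9E AC 8A.
U+1F9E3: 4-byte form → F0 9F A7 A3.
Concatenated (25 bytes): F0 9F A5 88 C4 BD F2 9D 9F AA E0 A6 AF C9 B8 CE BA F0 9E AC 8A F0 9F A7 A3.

F0 9F A5 88 C4 BD F2 9D 9F AA E0 A6 AF C9 B8 CE BA F0 9E AC 8A F0 9F A7 A3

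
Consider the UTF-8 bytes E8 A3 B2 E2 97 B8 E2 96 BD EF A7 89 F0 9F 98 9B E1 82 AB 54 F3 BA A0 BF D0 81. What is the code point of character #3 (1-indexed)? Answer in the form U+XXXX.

U+25BD

Offset 0: leading byte 0xE8 = 11101000 → 3-byte char #1 = E8 A3 B2.
Offset 3: leading byte 0xE2 = 11100010 → 3-byte char #2 = E2 97 B8.
Offset 6: leading byte 0xE2 = 11100010 → 3-byte char #3 = E2 96 BD.
Leading byte 0xE2 = 11100010 matches 1110xxxx → 3-byte sequence.
Byte 1: 0xE2 = 11100010, payload 0010 (4 bits).
Byte 2: 0x96 = 10010110 (10xxxxxx ✓), payload 010110.
Byte 3: 0xBD = 10111101 (10xxxxxx ✓), payload 111101.
Concatenate: 0010010110111101 = 0x25BD (16 bits → U+25BD).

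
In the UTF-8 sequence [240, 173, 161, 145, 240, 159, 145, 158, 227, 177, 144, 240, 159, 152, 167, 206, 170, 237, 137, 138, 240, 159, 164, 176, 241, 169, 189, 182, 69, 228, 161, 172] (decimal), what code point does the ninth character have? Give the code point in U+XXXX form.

U+0045

Offset 0: leading byte 0xF0 = 11110000 → 4-byte char #1 = F0 AD A1 91.
Offset 4: leading byte 0xF0 = 11110000 → 4-byte char #2 = F0 9F 91 9E.
Offset 8: leading byte 0xE3 = 11100011 → 3-byte char #3 = E3 B1 90.
Offset 11: leading byte 0xF0 = 11110000 → 4-byte char #4 = F0 9F 98 A7.
Offset 15: leading byte 0xCE = 11001110 → 2-byte char #5 = CE AA.
Offset 17: leading byte 0xED = 11101101 → 3-byte char #6 = ED 89 8A.
Offset 20: leading byte 0xF0 = 11110000 → 4-byte char #7 = F0 9F A4 B0.
Offset 24: leading byte 0xF1 = 11110001 → 4-byte char #8 = F1 A9 BD B6.
Offset 28: leading byte 0x45 = 01000101 → 1-byte char #9 = 45.
Leading byte 0x45 = 01000101 matches 0xxxxxxx → 1-byte sequence.
Byte 1: 0x45 = 01000101, payload 1000101 (7 bits).
Concatenate: 1000101 = 0x45 (7 bits → U+0045).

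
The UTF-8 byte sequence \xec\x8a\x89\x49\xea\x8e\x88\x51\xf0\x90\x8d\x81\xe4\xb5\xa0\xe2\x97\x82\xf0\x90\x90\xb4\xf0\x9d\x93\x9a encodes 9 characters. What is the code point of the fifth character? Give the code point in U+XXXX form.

U+10341

Offset 0: leading byte 0xEC = 11101100 → 3-byte char #1 = EC 8A 89.
Offset 3: leading byte 0x49 = 01001001 → 1-byte char #2 = 49.
Offset 4: leading byte 0xEA = 11101010 → 3-byte char #3 = EA 8E 88.
Offset 7: leading byte 0x51 = 01010001 → 1-byte char #4 = 51.
Offset 8: leading byte 0xF0 = 11110000 → 4-byte char #5 = F0 90 8D 81.
Leading byte 0xF0 = 11110000 matches 11110xxx → 4-byte sequence.
Byte 1: 0xF0 = 11110000, payload 000 (3 bits).
Byte 2: 0x90 = 10010000 (10xxxxxx ✓), payload 010000.
Byte 3: 0x8D = 10001101 (10xxxxxx ✓), payload 001101.
Byte 4: 0x81 = 10000001 (10xxxxxx ✓), payload 000001.
Concatenate: 000010000001101000001 = 0x10341 (21 bits → U+10341).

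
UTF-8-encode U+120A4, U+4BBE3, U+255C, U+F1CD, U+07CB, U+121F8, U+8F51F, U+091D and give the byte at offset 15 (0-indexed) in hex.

0x8B

U+120A4 → 4-byte form F0 92 82 A4 at offsets 0–3.
U+4BBE3 → 4-byte form F1 8B AF A3 at offsets 4–7.
U+255C → 3-byte form E2 95 9C at offsets 8–10.
U+F1CD → 3-byte form EF 87 8D at offsets 11–13.
U+07CB → 2-byte form DF 8B at offsets 14–15.
Offset 15 falls in char 5's range; it's byte 2 of DF 8B = 0x8B.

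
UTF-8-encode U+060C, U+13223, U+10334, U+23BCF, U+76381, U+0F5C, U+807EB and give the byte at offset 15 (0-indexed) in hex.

U+060C → 2-byte form D8 8C at offsets 0–1.
U+13223 → 4-byte form F0 93 88 A3 at offsets 2–5.
U+10334 → 4-byte form F0 90 8C B4 at offsets 6–9.
U+23BCF → 4-byte form F0 A3 AF 8F at offsets 10–13.
U+76381 → 4-byte form F1 B6 8E 81 at offsets 14–17.
Offset 15 falls in char 5's range; it's byte 2 of F1 B6 8E 81 = 0xB6.

0xB6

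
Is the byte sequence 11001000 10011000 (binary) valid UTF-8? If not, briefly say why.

Leading byte 0xC8 = 11001000 → 2-byte form.
Continuation bytes 0x98=10011000 all match 10xxxxxx.
Decoded value 0x218 is ≥ 0x80 (shortest form) and not a surrogate.

valid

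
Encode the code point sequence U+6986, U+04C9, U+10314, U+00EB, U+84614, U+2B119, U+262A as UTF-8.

U+6986: 3-byte form → E6 A6 86.
U+04C9: 2-byte form → D3 89.
U+10314: 4-byte form → F0 90 8C 94.
U+00EB: 2-byte form → C3 AB.
U+84614: 4-byte form → F2 84 98 94.
U+2B119: 4-byte form → F0 AB 84 99.
U+262A: 3-byte form → E2 98 AA.
Concatenated (22 bytes): E6 A6 86 D3 89 F0 90 8C 94 C3 AB F2 84 98 94 F0 AB 84 99 E2 98 AA.

E6 A6 86 D3 89 F0 90 8C 94 C3 AB F2 84 98 94 F0 AB 84 99 E2 98 AA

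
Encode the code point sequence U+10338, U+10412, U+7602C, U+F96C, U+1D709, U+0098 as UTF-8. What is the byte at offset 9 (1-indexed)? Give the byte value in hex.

1-indexed offset 9 is 0-indexed offset 8.
U+10338 → 4-byte form F0 90 8C B8 at offsets 0–3.
U+10412 → 4-byte form F0 90 90 92 at offsets 4–7.
U+7602C → 4-byte form F1 B6 80 AC at offsets 8–11.
Offset 8 falls in char 3's range; it's byte 1 of F1 B6 80 AC = 0xF1.

0xF1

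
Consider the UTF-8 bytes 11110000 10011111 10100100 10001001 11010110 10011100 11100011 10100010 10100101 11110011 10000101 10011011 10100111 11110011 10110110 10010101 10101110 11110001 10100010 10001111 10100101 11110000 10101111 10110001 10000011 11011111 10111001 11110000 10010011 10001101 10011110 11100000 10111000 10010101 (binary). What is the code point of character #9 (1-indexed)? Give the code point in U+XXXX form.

Offset 0: leading byte 0xF0 = 11110000 → 4-byte char #1 = F0 9F A4 89.
Offset 4: leading byte 0xD6 = 11010110 → 2-byte char #2 = D6 9C.
Offset 6: leading byte 0xE3 = 11100011 → 3-byte char #3 = E3 A2 A5.
Offset 9: leading byte 0xF3 = 11110011 → 4-byte char #4 = F3 85 9B A7.
Offset 13: leading byte 0xF3 = 11110011 → 4-byte char #5 = F3 B6 95 AE.
Offset 17: leading byte 0xF1 = 11110001 → 4-byte char #6 = F1 A2 8F A5.
Offset 21: leading byte 0xF0 = 11110000 → 4-byte char #7 = F0 AF B1 83.
Offset 25: leading byte 0xDF = 11011111 → 2-byte char #8 = DF B9.
Offset 27: leading byte 0xF0 = 11110000 → 4-byte char #9 = F0 93 8D 9E.
Leading byte 0xF0 = 11110000 matches 11110xxx → 4-byte sequence.
Byte 1: 0xF0 = 11110000, payload 000 (3 bits).
Byte 2: 0x93 = 10010011 (10xxxxxx ✓), payload 010011.
Byte 3: 0x8D = 10001101 (10xxxxxx ✓), payload 001101.
Byte 4: 0x9E = 10011110 (10xxxxxx ✓), payload 011110.
Concatenate: 000010011001101011110 = 0x1335E (21 bits → U+1335E).

U+1335E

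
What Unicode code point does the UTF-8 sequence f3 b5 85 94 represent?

Leading byte 0xF3 = 11110011 matches 11110xxx → 4-byte sequence.
Byte 1: 0xF3 = 11110011, payload 011 (3 bits).
Byte 2: 0xB5 = 10110101 (10xxxxxx ✓), payload 110101.
Byte 3: 0x85 = 10000101 (10xxxxxx ✓), payload 000101.
Byte 4: 0x94 = 10010100 (10xxxxxx ✓), payload 010100.
Concatenate: 011110101000101010100 = 0xF5154 (21 bits → U+F5154).

U+F5154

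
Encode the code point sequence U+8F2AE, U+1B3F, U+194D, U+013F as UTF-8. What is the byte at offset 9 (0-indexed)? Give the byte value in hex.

U+8F2AE → 4-byte form F2 8F 8A AE at offsets 0–3.
U+1B3F → 3-byte form E1 AC BF at offsets 4–6.
U+194D → 3-byte form E1 A5 8D at offsets 7–9.
Offset 9 falls in char 3's range; it's byte 3 of E1 A5 8D = 0x8D.

0x8D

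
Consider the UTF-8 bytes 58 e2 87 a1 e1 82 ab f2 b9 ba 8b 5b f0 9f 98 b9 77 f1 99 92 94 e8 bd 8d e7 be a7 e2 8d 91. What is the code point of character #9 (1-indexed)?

Offset 0: leading byte 0x58 = 01011000 → 1-byte char #1 = 58.
Offset 1: leading byte 0xE2 = 11100010 → 3-byte char #2 = E2 87 A1.
Offset 4: leading byte 0xE1 = 11100001 → 3-byte char #3 = E1 82 AB.
Offset 7: leading byte 0xF2 = 11110010 → 4-byte char #4 = F2 B9 BA 8B.
Offset 11: leading byte 0x5B = 01011011 → 1-byte char #5 = 5B.
Offset 12: leading byte 0xF0 = 11110000 → 4-byte char #6 = F0 9F 98 B9.
Offset 16: leading byte 0x77 = 01110111 → 1-byte char #7 = 77.
Offset 17: leading byte 0xF1 = 11110001 → 4-byte char #8 = F1 99 92 94.
Offset 21: leading byte 0xE8 = 11101000 → 3-byte char #9 = E8 BD 8D.
Leading byte 0xE8 = 11101000 matches 1110xxxx → 3-byte sequence.
Byte 1: 0xE8 = 11101000, payload 1000 (4 bits).
Byte 2: 0xBD = 10111101 (10xxxxxx ✓), payload 111101.
Byte 3: 0x8D = 10001101 (10xxxxxx ✓), payload 001101.
Concatenate: 1000111101001101 = 0x8F4D (16 bits → U+8F4D).

U+8F4D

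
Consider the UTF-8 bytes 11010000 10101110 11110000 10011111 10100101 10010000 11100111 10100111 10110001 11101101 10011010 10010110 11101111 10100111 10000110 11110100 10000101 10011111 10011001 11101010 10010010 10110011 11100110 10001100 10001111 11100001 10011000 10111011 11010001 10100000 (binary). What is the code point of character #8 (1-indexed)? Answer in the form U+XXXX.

U+630F

Offset 0: leading byte 0xD0 = 11010000 → 2-byte char #1 = D0 AE.
Offset 2: leading byte 0xF0 = 11110000 → 4-byte char #2 = F0 9F A5 90.
Offset 6: leading byte 0xE7 = 11100111 → 3-byte char #3 = E7 A7 B1.
Offset 9: leading byte 0xED = 11101101 → 3-byte char #4 = ED 9A 96.
Offset 12: leading byte 0xEF = 11101111 → 3-byte char #5 = EF A7 86.
Offset 15: leading byte 0xF4 = 11110100 → 4-byte char #6 = F4 85 9F 99.
Offset 19: leading byte 0xEA = 11101010 → 3-byte char #7 = EA 92 B3.
Offset 22: leading byte 0xE6 = 11100110 → 3-byte char #8 = E6 8C 8F.
Leading byte 0xE6 = 11100110 matches 1110xxxx → 3-byte sequence.
Byte 1: 0xE6 = 11100110, payload 0110 (4 bits).
Byte 2: 0x8C = 10001100 (10xxxxxx ✓), payload 001100.
Byte 3: 0x8F = 10001111 (10xxxxxx ✓), payload 001111.
Concatenate: 0110001100001111 = 0x630F (16 bits → U+630F).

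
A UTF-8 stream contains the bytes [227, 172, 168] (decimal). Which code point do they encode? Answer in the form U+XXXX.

Leading byte 0xE3 = 11100011 matches 1110xxxx → 3-byte sequence.
Byte 1: 0xE3 = 11100011, payload 0011 (4 bits).
Byte 2: 0xAC = 10101100 (10xxxxxx ✓), payload 101100.
Byte 3: 0xA8 = 10101000 (10xxxxxx ✓), payload 101000.
Concatenate: 0011101100101000 = 0x3B28 (16 bits → U+3B28).

U+3B28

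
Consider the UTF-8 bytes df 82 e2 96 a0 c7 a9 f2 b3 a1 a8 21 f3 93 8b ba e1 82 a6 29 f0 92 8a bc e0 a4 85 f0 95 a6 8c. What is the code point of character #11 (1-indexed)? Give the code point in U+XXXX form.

U+1598C

Offset 0: leading byte 0xDF = 11011111 → 2-byte char #1 = DF 82.
Offset 2: leading byte 0xE2 = 11100010 → 3-byte char #2 = E2 96 A0.
Offset 5: leading byte 0xC7 = 11000111 → 2-byte char #3 = C7 A9.
Offset 7: leading byte 0xF2 = 11110010 → 4-byte char #4 = F2 B3 A1 A8.
Offset 11: leading byte 0x21 = 00100001 → 1-byte char #5 = 21.
Offset 12: leading byte 0xF3 = 11110011 → 4-byte char #6 = F3 93 8B BA.
Offset 16: leading byte 0xE1 = 11100001 → 3-byte char #7 = E1 82 A6.
Offset 19: leading byte 0x29 = 00101001 → 1-byte char #8 = 29.
Offset 20: leading byte 0xF0 = 11110000 → 4-byte char #9 = F0 92 8A BC.
Offset 24: leading byte 0xE0 = 11100000 → 3-byte char #10 = E0 A4 85.
Offset 27: leading byte 0xF0 = 11110000 → 4-byte char #11 = F0 95 A6 8C.
Leading byte 0xF0 = 11110000 matches 11110xxx → 4-byte sequence.
Byte 1: 0xF0 = 11110000, payload 000 (3 bits).
Byte 2: 0x95 = 10010101 (10xxxxxx ✓), payload 010101.
Byte 3: 0xA6 = 10100110 (10xxxxxx ✓), payload 100110.
Byte 4: 0x8C = 10001100 (10xxxxxx ✓), payload 001100.
Concatenate: 000010101100110001100 = 0x1598C (21 bits → U+1598C).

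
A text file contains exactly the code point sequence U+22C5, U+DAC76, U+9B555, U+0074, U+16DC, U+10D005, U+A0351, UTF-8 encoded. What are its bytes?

U+22C5: 3-byte form → E2 8B 85.
U+DAC76: 4-byte form → F3 9A B1 B6.
U+9B555: 4-byte form → F2 9B 95 95.
U+0074: 1-byte form → 74.
U+16DC: 3-byte form → E1 9B 9C.
U+10D005: 4-byte form → F4 8D 80 85.
U+A0351: 4-byte form → F2 A0 8D 91.
Concatenated (23 bytes): E2 8B 85 F3 9A B1 B6 F2 9B 95 95 74 E1 9B 9C F4 8D 80 85 F2 A0 8D 91.

E2 8B 85 F3 9A B1 B6 F2 9B 95 95 74 E1 9B 9C F4 8D 80 85 F2 A0 8D 91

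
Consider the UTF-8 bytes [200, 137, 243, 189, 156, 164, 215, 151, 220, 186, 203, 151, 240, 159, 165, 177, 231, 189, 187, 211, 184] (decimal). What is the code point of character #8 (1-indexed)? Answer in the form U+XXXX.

U+04F8

Offset 0: leading byte 0xC8 = 11001000 → 2-byte char #1 = C8 89.
Offset 2: leading byte 0xF3 = 11110011 → 4-byte char #2 = F3 BD 9C A4.
Offset 6: leading byte 0xD7 = 11010111 → 2-byte char #3 = D7 97.
Offset 8: leading byte 0xDC = 11011100 → 2-byte char #4 = DC BA.
Offset 10: leading byte 0xCB = 11001011 → 2-byte char #5 = CB 97.
Offset 12: leading byte 0xF0 = 11110000 → 4-byte char #6 = F0 9F A5 B1.
Offset 16: leading byte 0xE7 = 11100111 → 3-byte char #7 = E7 BD BB.
Offset 19: leading byte 0xD3 = 11010011 → 2-byte char #8 = D3 B8.
Leading byte 0xD3 = 11010011 matches 110xxxxx → 2-byte sequence.
Byte 1: 0xD3 = 11010011, payload 10011 (5 bits).
Byte 2: 0xB8 = 10111000 (10xxxxxx ✓), payload 111000.
Concatenate: 10011111000 = 0x4F8 (11 bits → U+04F8).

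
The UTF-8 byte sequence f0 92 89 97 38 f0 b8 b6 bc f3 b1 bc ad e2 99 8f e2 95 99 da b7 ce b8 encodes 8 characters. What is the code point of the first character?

Offset 0: leading byte 0xF0 = 11110000 → 4-byte char #1 = F0 92 89 97.
Leading byte 0xF0 = 11110000 matches 11110xxx → 4-byte sequence.
Byte 1: 0xF0 = 11110000, payload 000 (3 bits).
Byte 2: 0x92 = 10010010 (10xxxxxx ✓), payload 010010.
Byte 3: 0x89 = 10001001 (10xxxxxx ✓), payload 001001.
Byte 4: 0x97 = 10010111 (10xxxxxx ✓), payload 010111.
Concatenate: 000010010001001010111 = 0x12257 (21 bits → U+12257).

U+12257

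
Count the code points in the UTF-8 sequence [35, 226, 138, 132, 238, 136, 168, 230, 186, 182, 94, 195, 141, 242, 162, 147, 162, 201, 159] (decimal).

8

Byte at offset 0: 0x23 = 00100011 → 1-byte char (#1). Advance 1.
Byte at offset 1: 0xE2 = 11100010 → 3-byte char (#2). Advance 3.
Byte at offset 4: 0xEE = 11101110 → 3-byte char (#3). Advance 3.
Byte at offset 7: 0xE6 = 11100110 → 3-byte char (#4). Advance 3.
Byte at offset 10: 0x5E = 01011110 → 1-byte char (#5). Advance 1.
Byte at offset 11: 0xC3 = 11000011 → 2-byte char (#6). Advance 2.
Byte at offset 13: 0xF2 = 11110010 → 4-byte char (#7). Advance 4.
Byte at offset 17: 0xC9 = 11001001 → 2-byte char (#8). Advance 2.
Reached end at offset 19 after 8 code points.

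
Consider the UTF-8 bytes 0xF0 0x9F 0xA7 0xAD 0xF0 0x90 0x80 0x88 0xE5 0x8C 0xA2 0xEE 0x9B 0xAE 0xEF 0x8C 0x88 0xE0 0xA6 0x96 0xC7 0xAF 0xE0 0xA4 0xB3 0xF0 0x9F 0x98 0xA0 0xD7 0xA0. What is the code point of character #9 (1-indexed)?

Offset 0: leading byte 0xF0 = 11110000 → 4-byte char #1 = F0 9F A7 AD.
Offset 4: leading byte 0xF0 = 11110000 → 4-byte char #2 = F0 90 80 88.
Offset 8: leading byte 0xE5 = 11100101 → 3-byte char #3 = E5 8C A2.
Offset 11: leading byte 0xEE = 11101110 → 3-byte char #4 = EE 9B AE.
Offset 14: leading byte 0xEF = 11101111 → 3-byte char #5 = EF 8C 88.
Offset 17: leading byte 0xE0 = 11100000 → 3-byte char #6 = E0 A6 96.
Offset 20: leading byte 0xC7 = 11000111 → 2-byte char #7 = C7 AF.
Offset 22: leading byte 0xE0 = 11100000 → 3-byte char #8 = E0 A4 B3.
Offset 25: leading byte 0xF0 = 11110000 → 4-byte char #9 = F0 9F 98 A0.
Leading byte 0xF0 = 11110000 matches 11110xxx → 4-byte sequence.
Byte 1: 0xF0 = 11110000, payload 000 (3 bits).
Byte 2: 0x9F = 10011111 (10xxxxxx ✓), payload 011111.
Byte 3: 0x98 = 10011000 (10xxxxxx ✓), payload 011000.
Byte 4: 0xA0 = 10100000 (10xxxxxx ✓), payload 100000.
Concatenate: 000011111011000100000 = 0x1F620 (21 bits → U+1F620).

U+1F620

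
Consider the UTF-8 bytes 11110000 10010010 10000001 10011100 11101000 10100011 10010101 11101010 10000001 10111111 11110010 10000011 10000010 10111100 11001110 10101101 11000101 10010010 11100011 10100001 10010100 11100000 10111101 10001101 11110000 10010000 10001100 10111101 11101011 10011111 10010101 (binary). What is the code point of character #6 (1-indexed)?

U+0152

Offset 0: leading byte 0xF0 = 11110000 → 4-byte char #1 = F0 92 81 9C.
Offset 4: leading byte 0xE8 = 11101000 → 3-byte char #2 = E8 A3 95.
Offset 7: leading byte 0xEA = 11101010 → 3-byte char #3 = EA 81 BF.
Offset 10: leading byte 0xF2 = 11110010 → 4-byte char #4 = F2 83 82 BC.
Offset 14: leading byte 0xCE = 11001110 → 2-byte char #5 = CE AD.
Offset 16: leading byte 0xC5 = 11000101 → 2-byte char #6 = C5 92.
Leading byte 0xC5 = 11000101 matches 110xxxxx → 2-byte sequence.
Byte 1: 0xC5 = 11000101, payload 00101 (5 bits).
Byte 2: 0x92 = 10010010 (10xxxxxx ✓), payload 010010.
Concatenate: 00101010010 = 0x152 (11 bits → U+0152).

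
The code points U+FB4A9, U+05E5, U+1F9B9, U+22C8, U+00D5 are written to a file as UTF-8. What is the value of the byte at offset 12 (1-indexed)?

0x8B

1-indexed offset 12 is 0-indexed offset 11.
U+FB4A9 → 4-byte form F3 BB 92 A9 at offsets 0–3.
U+05E5 → 2-byte form D7 A5 at offsets 4–5.
U+1F9B9 → 4-byte form F0 9F A6 B9 at offsets 6–9.
U+22C8 → 3-byte form E2 8B 88 at offsets 10–12.
Offset 11 falls in char 4's range; it's byte 2 of E2 8B 88 = 0x8B.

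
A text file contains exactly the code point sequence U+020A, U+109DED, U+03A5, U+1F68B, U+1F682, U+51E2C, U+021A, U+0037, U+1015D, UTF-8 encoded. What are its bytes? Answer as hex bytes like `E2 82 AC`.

U+020A: 2-byte form → C8 8A.
U+109DED: 4-byte form → F4 89 B7 AD.
U+03A5: 2-byte form → CE A5.
U+1F68B: 4-byte form → F0 9F 9A 8B.
U+1F682: 4-byte form → F0 9F 9A 82.
U+51E2C: 4-byte form → F1 91 B8 AC.
U+021A: 2-byte form → C8 9A.
U+0037: 1-byte form → 37.
U+1015D: 4-byte form → F0 90 85 9D.
Concatenated (27 bytes): C8 8A F4 89 B7 AD CE A5 F0 9F 9A 8B F0 9F 9A 82 F1 91 B8 AC C8 9A 37 F0 90 85 9D.

C8 8A F4 89 B7 AD CE A5 F0 9F 9A 8B F0 9F 9A 82 F1 91 B8 AC C8 9A 37 F0 90 85 9D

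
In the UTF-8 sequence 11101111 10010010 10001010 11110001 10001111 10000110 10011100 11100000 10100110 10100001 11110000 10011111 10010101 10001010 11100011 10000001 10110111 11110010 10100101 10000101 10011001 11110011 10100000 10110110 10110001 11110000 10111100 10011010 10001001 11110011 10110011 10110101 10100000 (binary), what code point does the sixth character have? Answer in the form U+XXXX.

Offset 0: leading byte 0xEF = 11101111 → 3-byte char #1 = EF 92 8A.
Offset 3: leading byte 0xF1 = 11110001 → 4-byte char #2 = F1 8F 86 9C.
Offset 7: leading byte 0xE0 = 11100000 → 3-byte char #3 = E0 A6 A1.
Offset 10: leading byte 0xF0 = 11110000 → 4-byte char #4 = F0 9F 95 8A.
Offset 14: leading byte 0xE3 = 11100011 → 3-byte char #5 = E3 81 B7.
Offset 17: leading byte 0xF2 = 11110010 → 4-byte char #6 = F2 A5 85 99.
Leading byte 0xF2 = 11110010 matches 11110xxx → 4-byte sequence.
Byte 1: 0xF2 = 11110010, payload 010 (3 bits).
Byte 2: 0xA5 = 10100101 (10xxxxxx ✓), payload 100101.
Byte 3: 0x85 = 10000101 (10xxxxxx ✓), payload 000101.
Byte 4: 0x99 = 10011001 (10xxxxxx ✓), payload 011001.
Concatenate: 010100101000101011001 = 0xA5159 (21 bits → U+A5159).

U+A5159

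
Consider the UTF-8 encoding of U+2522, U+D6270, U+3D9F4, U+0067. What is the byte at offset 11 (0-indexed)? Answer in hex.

U+2522 → 3-byte form E2 94 A2 at offsets 0–2.
U+D6270 → 4-byte form F3 96 89 B0 at offsets 3–6.
U+3D9F4 → 4-byte form F0 BD A7 B4 at offsets 7–10.
U+0067 → 1-byte form 67 at offsets 11–11.
Offset 11 falls in char 4's range; it's byte 1 of 67 = 0x67.

0x67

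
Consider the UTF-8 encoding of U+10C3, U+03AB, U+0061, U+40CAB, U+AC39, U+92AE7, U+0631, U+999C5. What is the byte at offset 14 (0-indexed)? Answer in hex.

U+10C3 → 3-byte form E1 83 83 at offsets 0–2.
U+03AB → 2-byte form CE AB at offsets 3–4.
U+0061 → 1-byte form 61 at offsets 5–5.
U+40CAB → 4-byte form F1 80 B2 AB at offsets 6–9.
U+AC39 → 3-byte form EA B0 B9 at offsets 10–12.
U+92AE7 → 4-byte form F2 92 AB A7 at offsets 13–16.
Offset 14 falls in char 6's range; it's byte 2 of F2 92 AB A7 = 0x92.

0x92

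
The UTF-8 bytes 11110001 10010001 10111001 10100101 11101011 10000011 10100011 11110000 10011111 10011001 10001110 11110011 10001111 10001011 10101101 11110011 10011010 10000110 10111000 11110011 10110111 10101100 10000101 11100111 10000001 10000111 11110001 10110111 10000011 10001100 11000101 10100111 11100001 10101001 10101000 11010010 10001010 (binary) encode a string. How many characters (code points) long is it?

11

Byte at offset 0: 0xF1 = 11110001 → 4-byte char (#1). Advance 4.
Byte at offset 4: 0xEB = 11101011 → 3-byte char (#2). Advance 3.
Byte at offset 7: 0xF0 = 11110000 → 4-byte char (#3). Advance 4.
Byte at offset 11: 0xF3 = 11110011 → 4-byte char (#4). Advance 4.
Byte at offset 15: 0xF3 = 11110011 → 4-byte char (#5). Advance 4.
Byte at offset 19: 0xF3 = 11110011 → 4-byte char (#6). Advance 4.
Byte at offset 23: 0xE7 = 11100111 → 3-byte char (#7). Advance 3.
Byte at offset 26: 0xF1 = 11110001 → 4-byte char (#8). Advance 4.
Byte at offset 30: 0xC5 = 11000101 → 2-byte char (#9). Advance 2.
Byte at offset 32: 0xE1 = 11100001 → 3-byte char (#10). Advance 3.
Byte at offset 35: 0xD2 = 11010010 → 2-byte char (#11). Advance 2.
Reached end at offset 37 after 11 code points.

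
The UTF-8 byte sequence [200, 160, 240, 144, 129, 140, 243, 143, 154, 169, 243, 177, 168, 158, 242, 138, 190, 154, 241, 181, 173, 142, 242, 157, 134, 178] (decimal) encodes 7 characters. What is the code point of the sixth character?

U+75B4E

Offset 0: leading byte 0xC8 = 11001000 → 2-byte char #1 = C8 A0.
Offset 2: leading byte 0xF0 = 11110000 → 4-byte char #2 = F0 90 81 8C.
Offset 6: leading byte 0xF3 = 11110011 → 4-byte char #3 = F3 8F 9A A9.
Offset 10: leading byte 0xF3 = 11110011 → 4-byte char #4 = F3 B1 A8 9E.
Offset 14: leading byte 0xF2 = 11110010 → 4-byte char #5 = F2 8A BE 9A.
Offset 18: leading byte 0xF1 = 11110001 → 4-byte char #6 = F1 B5 AD 8E.
Leading byte 0xF1 = 11110001 matches 11110xxx → 4-byte sequence.
Byte 1: 0xF1 = 11110001, payload 001 (3 bits).
Byte 2: 0xB5 = 10110101 (10xxxxxx ✓), payload 110101.
Byte 3: 0xAD = 10101101 (10xxxxxx ✓), payload 101101.
Byte 4: 0x8E = 10001110 (10xxxxxx ✓), payload 001110.
Concatenate: 001110101101101001110 = 0x75B4E (21 bits → U+75B4E).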